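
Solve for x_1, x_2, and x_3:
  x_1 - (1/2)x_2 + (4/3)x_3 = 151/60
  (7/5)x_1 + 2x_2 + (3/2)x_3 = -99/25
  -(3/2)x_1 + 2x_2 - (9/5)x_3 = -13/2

x_1 = -7/5, x_2 = -5/2, x_3 = 2

Row-reduce the augmented matrix:
R2 ← R2 − 7/5·R1.
R3 ← R3 + 3/2·R1.
R2 ← R2 / (27/10).
R1 ← R1 + 1/2·R2.
R3 ← R3 − 5/4·R2.
R3 ← R3 / (599/1620).
R1 ← R1 − 205/162·R3.
R2 ← R2 + 11/81·R3.
Reading off the reduced rows gives x_1 = -7/5, x_2 = -5/2, x_3 = 2.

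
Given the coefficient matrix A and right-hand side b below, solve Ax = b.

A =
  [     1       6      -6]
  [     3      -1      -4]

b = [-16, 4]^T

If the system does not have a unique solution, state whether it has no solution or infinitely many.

infinitely many solutions

Row-reduce:
R2 ← R2 − 3·R1.
R2 ← R2 / (-19).
R1 ← R1 − 6·R2.
Rank is 2 with 3 unknowns, leaving x_3 free.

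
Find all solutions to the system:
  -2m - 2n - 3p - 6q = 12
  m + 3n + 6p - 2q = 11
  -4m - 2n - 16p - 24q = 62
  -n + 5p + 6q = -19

infinitely many solutions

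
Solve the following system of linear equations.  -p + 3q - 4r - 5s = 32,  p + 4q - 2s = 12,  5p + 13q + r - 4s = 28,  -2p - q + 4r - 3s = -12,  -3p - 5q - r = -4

p = -4, q = 4, r = -4, s = 0

Row-reduce the augmented matrix:
R1 ← R1 / (-1).
R2 ← R2 − 1·R1.
R3 ← R3 − 5·R1.
R4 ← R4 + 2·R1.
R5 ← R5 + 3·R1.
R2 ← R2 / (7).
R1 ← R1 + 3·R2.
R3 ← R3 − 28·R2.
R4 ← R4 + 7·R2.
R5 ← R5 + 14·R2.
R3 ← R3 / (-3).
R1 ← R1 − 16/7·R3.
R2 ← R2 + 4/7·R3.
R4 ← R4 − 8·R3.
R5 ← R5 − 3·R3.
R4 ← R4 / (-8/3).
R1 ← R1 − 26/21·R4.
R2 ← R2 + 17/21·R4.
R3 ← R3 − 1/3·R4.
R5 reduces to 0 = 0, so the extra equation is consistent.
Reading off the reduced rows gives p = -4, q = 4, r = -4, s = 0.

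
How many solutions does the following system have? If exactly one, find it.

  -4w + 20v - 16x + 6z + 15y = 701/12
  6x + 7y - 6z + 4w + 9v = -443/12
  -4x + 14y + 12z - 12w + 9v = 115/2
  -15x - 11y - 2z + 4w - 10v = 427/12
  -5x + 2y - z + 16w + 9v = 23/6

Row-reduce the augmented matrix:
R1 ← R1 / (-16).
R2 ← R2 − 6·R1.
R3 ← R3 + 4·R1.
R4 ← R4 + 15·R1.
R5 ← R5 + 5·R1.
R2 ← R2 / (101/8).
R1 ← R1 + 15/16·R2.
R3 ← R3 − 41/4·R2.
R4 ← R4 + 401/16·R2.
R5 ← R5 + 43/16·R2.
R3 ← R3 / (1368/101).
R1 ← R1 + 66/101·R3.
R2 ← R2 + 30/101·R3.
R4 ← R4 + 1522/101·R3.
R5 ← R5 + 371/101·R3.
R4 ← R4 / (-305/171).
R1 ← R1 + 11/57·R4.
R2 ← R2 + 5/57·R4.
R3 ← R3 + 329/342·R4.
R5 ← R5 − 4873/342·R4.
R5 ← R5 / (-58319/1220).
R1 ← R1 − 67/305·R5.
R2 ← R2 − 173/122·R5.
R3 ← R3 − 3397/1220·R5.
R4 ← R4 − 4411/1220·R5.
Reading off the reduced rows gives x = -3, y = 9/4, z = 3, w = 1/3, v = -2.

x = -3, y = 9/4, z = 3, w = 1/3, v = -2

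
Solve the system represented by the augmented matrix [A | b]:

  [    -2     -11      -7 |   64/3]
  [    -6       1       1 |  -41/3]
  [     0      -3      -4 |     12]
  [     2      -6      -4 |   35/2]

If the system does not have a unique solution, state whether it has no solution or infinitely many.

x_1 = 7/4, x_2 = -2/3, x_3 = -5/2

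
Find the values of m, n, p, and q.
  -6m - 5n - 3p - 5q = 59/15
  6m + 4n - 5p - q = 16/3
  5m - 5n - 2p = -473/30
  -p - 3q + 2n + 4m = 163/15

m = -1/2, n = 7/3, p = 4/5, q = -3

Row-reduce the augmented matrix:
R1 ← R1 / (-6).
R2 ← R2 − 6·R1.
R3 ← R3 − 5·R1.
R4 ← R4 − 4·R1.
R2 ← R2 / (-1).
R1 ← R1 − 5/6·R2.
R3 ← R3 + 55/6·R2.
R4 ← R4 + 4/3·R2.
R3 ← R3 / (413/6).
R1 ← R1 + 37/6·R3.
R2 ← R2 − 8·R3.
R4 ← R4 − 23/3·R3.
R4 ← R4 / (-1650/413).
R1 ← R1 − 160/413·R4.
R2 ← R2 − 38/413·R4.
R3 ← R3 − 305/413·R4.
Reading off the reduced rows gives m = -1/2, n = 7/3, p = 4/5, q = -3.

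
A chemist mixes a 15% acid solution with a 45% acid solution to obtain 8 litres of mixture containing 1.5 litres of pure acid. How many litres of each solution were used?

litres of solution A: 7, litres of solution B: 1

Let a = litres of solution A, b = litres of solution B.
  a + b = 8
  (3/20)a + (9/20)b = 3/2
Row-reduce the augmented matrix:
R2 ← R2 − 3/20·R1.
R2 ← R2 / (3/10).
R1 ← R1 − 1·R2.
Reading off the reduced rows gives a = 7, b = 1.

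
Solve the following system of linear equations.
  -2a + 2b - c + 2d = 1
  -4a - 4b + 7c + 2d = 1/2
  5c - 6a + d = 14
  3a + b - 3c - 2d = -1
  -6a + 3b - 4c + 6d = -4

no solution

Row-reduce:
R1 ← R1 / (-2).
R2 ← R2 + 4·R1.
R3 ← R3 + 6·R1.
R4 ← R4 − 3·R1.
R5 ← R5 + 6·R1.
R2 ← R2 / (-8).
R1 ← R1 + 1·R2.
R3 ← R3 + 6·R2.
R4 ← R4 − 4·R2.
R5 ← R5 + 3·R2.
R3 ← R3 / (5/4).
R1 ← R1 + 5/8·R3.
R2 ← R2 + 9/8·R3.
R5 ← R5 + 35/8·R3.
Swap R4 and R5.
R4 ← R4 / (-23/2).
R1 ← R1 + 5/2·R4.
R2 ← R2 + 29/10·R4.
R3 ← R3 + 14/5·R4.
Row 5 reduces to 0 = -1/4, a contradiction. The system is inconsistent.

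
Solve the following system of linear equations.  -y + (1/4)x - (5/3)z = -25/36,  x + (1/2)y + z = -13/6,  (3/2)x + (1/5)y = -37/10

Row-reduce the augmented matrix:
R1 ← R1 / (1/4).
R2 ← R2 − 1·R1.
R3 ← R3 − 3/2·R1.
R2 ← R2 / (9/2).
R1 ← R1 + 4·R2.
R3 ← R3 − 31/5·R2.
R3 ← R3 / (-76/135).
R1 ← R1 − 4/27·R3.
R2 ← R2 − 46/27·R3.
Reading off the reduced rows gives x = -7/3, y = -1, z = 2/3.

x = -7/3, y = -1, z = 2/3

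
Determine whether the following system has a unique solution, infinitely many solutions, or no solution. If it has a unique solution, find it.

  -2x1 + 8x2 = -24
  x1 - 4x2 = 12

Row-reduce:
R1 ← R1 / (-2).
R2 ← R2 − 1·R1.
Rank is 1 with 2 unknowns, leaving x2 free.

infinitely many solutions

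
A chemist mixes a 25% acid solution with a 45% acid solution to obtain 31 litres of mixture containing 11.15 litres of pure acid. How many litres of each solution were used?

litres of solution A: 14, litres of solution B: 17

Let a = litres of solution A, b = litres of solution B.
  a + b = 31
  (1/4)a + (9/20)b = 223/20
From equation 1: a = 31 − b.
Substitute into equation 2 and solve: b = 17.
Then a = 14.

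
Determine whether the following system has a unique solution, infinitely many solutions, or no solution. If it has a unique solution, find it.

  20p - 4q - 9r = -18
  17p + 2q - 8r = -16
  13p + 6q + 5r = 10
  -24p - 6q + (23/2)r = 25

no solution

Row-reduce:
R1 ← R1 / (20).
R2 ← R2 − 17·R1.
R3 ← R3 − 13·R1.
R4 ← R4 + 24·R1.
R2 ← R2 / (27/5).
R1 ← R1 + 1/5·R2.
R3 ← R3 − 43/5·R2.
R4 ← R4 + 54/5·R2.
R3 ← R3 / (308/27).
R1 ← R1 + 25/54·R3.
R2 ← R2 + 7/108·R3.
Row 4 reduces to 0 = 2, a contradiction. The system is inconsistent.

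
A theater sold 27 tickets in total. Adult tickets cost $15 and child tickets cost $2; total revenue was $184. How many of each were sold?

adult tickets: 10, child tickets: 17

Let a = adult tickets, c = child tickets.
  a + c = 27
  15a + 2c = 184
From equation 1: a = 27 − c.
Substitute into equation 2 and solve: c = 17.
Then a = 10.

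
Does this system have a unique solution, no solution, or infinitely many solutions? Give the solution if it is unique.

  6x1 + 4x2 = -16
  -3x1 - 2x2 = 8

Row-reduce:
R1 ← R1 / (6).
R2 ← R2 + 3·R1.
Rank is 1 with 2 unknowns, leaving x2 free.

infinitely many solutions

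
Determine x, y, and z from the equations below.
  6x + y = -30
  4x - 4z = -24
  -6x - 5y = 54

Row-reduce the augmented matrix:
R1 ← R1 / (6).
R2 ← R2 − 4·R1.
R3 ← R3 + 6·R1.
R2 ← R2 / (-2/3).
R1 ← R1 − 1/6·R2.
R3 ← R3 + 4·R2.
R3 ← R3 / (24).
R1 ← R1 + 1·R3.
R2 ← R2 − 6·R3.
Reading off the reduced rows gives x = -4, y = -6, z = 2.

x = -4, y = -6, z = 2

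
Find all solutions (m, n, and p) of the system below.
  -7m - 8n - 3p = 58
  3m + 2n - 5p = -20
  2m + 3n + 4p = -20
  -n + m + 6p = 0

no solution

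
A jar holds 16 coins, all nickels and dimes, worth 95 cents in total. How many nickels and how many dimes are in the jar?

nickels: 13, dimes: 3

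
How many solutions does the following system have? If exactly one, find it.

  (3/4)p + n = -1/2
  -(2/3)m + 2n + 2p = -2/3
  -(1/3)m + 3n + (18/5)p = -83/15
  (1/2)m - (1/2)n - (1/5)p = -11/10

no solution

Row-reduce:
Swap R1 and R2.
R1 ← R1 / (-2/3).
R3 ← R3 + 1/3·R1.
R4 ← R4 − 1/2·R1.
R1 ← R1 + 3·R2.
R3 ← R3 − 2·R2.
R4 ← R4 − 1·R2.
R3 ← R3 / (11/10).
R1 ← R1 + 3/4·R3.
R2 ← R2 − 3/4·R3.
R4 ← R4 − 11/20·R3.
Row 4 reduces to 0 = 1, a contradiction. The system is inconsistent.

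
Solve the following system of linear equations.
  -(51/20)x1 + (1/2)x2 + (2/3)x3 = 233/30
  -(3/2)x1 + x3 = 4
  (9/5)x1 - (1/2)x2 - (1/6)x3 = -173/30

Row-reduce:
R1 ← R1 / (-51/20).
R2 ← R2 + 3/2·R1.
R3 ← R3 − 9/5·R1.
R2 ← R2 / (-5/17).
R1 ← R1 + 10/51·R2.
R3 ← R3 + 5/34·R2.
Rank is 2 with 3 unknowns, leaving x3 free.

infinitely many solutions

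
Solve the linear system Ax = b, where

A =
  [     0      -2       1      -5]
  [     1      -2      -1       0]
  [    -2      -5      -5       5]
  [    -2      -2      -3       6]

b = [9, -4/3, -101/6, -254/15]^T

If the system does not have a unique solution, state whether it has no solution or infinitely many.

Row-reduce the augmented matrix:
Swap R1 and R2.
R3 ← R3 + 2·R1.
R4 ← R4 + 2·R1.
R2 ← R2 / (-2).
R1 ← R1 + 2·R2.
R3 ← R3 + 9·R2.
R4 ← R4 + 6·R2.
R3 ← R3 / (-23/2).
R1 ← R1 + 2·R3.
R2 ← R2 + 1/2·R3.
R4 ← R4 + 8·R3.
R4 ← R4 / (43/23).
R1 ← R1 − 5/23·R4.
R2 ← R2 − 30/23·R4.
R3 ← R3 + 55/23·R4.
Reading off the reduced rows gives x_1 = 2/3, x_2 = 3/2, x_3 = -1, x_4 = -13/5.

x_1 = 2/3, x_2 = 3/2, x_3 = -1, x_4 = -13/5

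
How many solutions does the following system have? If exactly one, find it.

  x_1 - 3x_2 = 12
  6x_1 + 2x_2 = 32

x_1 = 6, x_2 = -2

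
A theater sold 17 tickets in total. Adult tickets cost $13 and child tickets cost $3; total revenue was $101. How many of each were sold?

adult tickets: 5, child tickets: 12

Let a = adult tickets, c = child tickets.
  a + c = 17
  13a + 3c = 101
Row-reduce the augmented matrix:
R2 ← R2 − 13·R1.
R2 ← R2 / (-10).
R1 ← R1 − 1·R2.
Reading off the reduced rows gives a = 5, c = 12.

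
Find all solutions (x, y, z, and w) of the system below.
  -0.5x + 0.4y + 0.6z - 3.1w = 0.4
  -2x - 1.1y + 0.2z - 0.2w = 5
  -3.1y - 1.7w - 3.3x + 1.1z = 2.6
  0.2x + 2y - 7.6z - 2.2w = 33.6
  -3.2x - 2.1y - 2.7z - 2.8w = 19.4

Row-reduce the augmented matrix:
R1 ← R1 / (-1/2).
R2 ← R2 + 2·R1.
R3 ← R3 + 33/10·R1.
R4 ← R4 − 1/5·R1.
R5 ← R5 + 16/5·R1.
R2 ← R2 / (-27/10).
R1 ← R1 + 4/5·R2.
R3 ← R3 + 287/50·R2.
R4 ← R4 − 54/25·R2.
R5 ← R5 + 233/50·R2.
R3 ← R3 / (2453/1350).
R1 ← R1 + 74/135·R3.
R2 ← R2 − 22/27·R3.
R4 ← R4 + 228/25·R3.
R5 ← R5 + 3703/1350·R3.
R4 ← R4 / (-364258/12265).
R1 ← R1 − 1031/2453·R4.
R2 ← R2 + 290/223·R4.
R3 ← R3 + 9688/2453·R4.
R5 ← R5 + 182129/12265·R4.
R5 reduces to 0 = 0, so the extra equation is consistent.
Reading off the reduced rows gives x = -4, y = 2, z = -4, w = 0.

x = -4, y = 2, z = -4, w = 0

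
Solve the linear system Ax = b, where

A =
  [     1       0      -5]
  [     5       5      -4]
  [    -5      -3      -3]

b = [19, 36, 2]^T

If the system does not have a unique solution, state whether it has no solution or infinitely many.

x_1 = -1, x_2 = 5, x_3 = -4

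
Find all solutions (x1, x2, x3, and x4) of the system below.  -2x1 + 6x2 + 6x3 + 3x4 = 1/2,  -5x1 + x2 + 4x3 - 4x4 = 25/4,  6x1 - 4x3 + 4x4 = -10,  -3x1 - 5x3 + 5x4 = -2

Row-reduce the augmented matrix:
R1 ← R1 / (-2).
R2 ← R2 + 5·R1.
R3 ← R3 − 6·R1.
R4 ← R4 + 3·R1.
R2 ← R2 / (-14).
R1 ← R1 + 3·R2.
R3 ← R3 − 18·R2.
R4 ← R4 + 9·R2.
R3 ← R3 / (-1/7).
R1 ← R1 + 9/14·R3.
R2 ← R2 − 11/14·R3.
R4 ← R4 + 97/14·R3.
R4 ← R4 / (189/2).
R1 ← R1 − 9·R4.
R2 ← R2 + 9·R4.
R3 ← R3 − 25/2·R4.
Reading off the reduced rows gives x1 = -1, x2 = -11/4, x3 = 2, x4 = 1.

x1 = -1, x2 = -11/4, x3 = 2, x4 = 1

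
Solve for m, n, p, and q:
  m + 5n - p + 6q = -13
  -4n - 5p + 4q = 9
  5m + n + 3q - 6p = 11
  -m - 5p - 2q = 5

m = 2, n = -2, p = -1, q = -1

Row-reduce the augmented matrix:
R3 ← R3 − 5·R1.
R4 ← R4 + 1·R1.
R2 ← R2 / (-4).
R1 ← R1 − 5·R2.
R3 ← R3 + 24·R2.
R4 ← R4 − 5·R2.
R3 ← R3 / (29).
R1 ← R1 + 29/4·R3.
R2 ← R2 − 5/4·R3.
R4 ← R4 + 49/4·R3.
R4 ← R4 / (-1455/116).
R1 ← R1 + 7/4·R4.
R2 ← R2 − 139/116·R4.
R3 ← R3 + 51/29·R4.
Reading off the reduced rows gives m = 2, n = -2, p = -1, q = -1.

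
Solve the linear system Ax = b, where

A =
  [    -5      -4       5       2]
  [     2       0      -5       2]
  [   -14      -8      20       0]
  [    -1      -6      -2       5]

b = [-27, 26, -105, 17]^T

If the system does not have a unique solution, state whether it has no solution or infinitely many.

Row-reduce:
R1 ← R1 / (-5).
R2 ← R2 − 2·R1.
R3 ← R3 + 14·R1.
R4 ← R4 + 1·R1.
R2 ← R2 / (-8/5).
R1 ← R1 − 4/5·R2.
R3 ← R3 − 16/5·R2.
R4 ← R4 + 26/5·R2.
Swap R3 and R4.
R3 ← R3 / (27/4).
R1 ← R1 + 5/2·R3.
R2 ← R2 − 15/8·R3.
Row 4 reduces to 0 = 1, a contradiction. The system is inconsistent.

no solution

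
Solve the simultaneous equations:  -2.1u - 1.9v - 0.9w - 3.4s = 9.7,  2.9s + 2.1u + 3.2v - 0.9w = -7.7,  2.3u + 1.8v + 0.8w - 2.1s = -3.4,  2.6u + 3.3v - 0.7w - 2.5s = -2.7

u = 1, v = -3, w = -3, s = -1

Row-reduce the augmented matrix:
R1 ← R1 / (-21/10).
R2 ← R2 − 21/10·R1.
R3 ← R3 − 23/10·R1.
R4 ← R4 − 13/5·R1.
R2 ← R2 / (13/10).
R1 ← R1 − 19/21·R2.
R3 ← R3 + 59/210·R2.
R4 ← R4 − 199/210·R2.
R3 ← R3 / (-523/910).
R1 ← R1 − 153/91·R3.
R2 ← R2 + 18/13·R3.
R4 ← R4 + 457/910·R3.
R4 ← R4 / (-3038/2615).
R1 ← R1 + 8047/523·R4.
R2 ← R2 − 7273/523·R4.
R3 ← R3 − 5398/523·R4.
Reading off the reduced rows gives u = 1, v = -3, w = -3, s = -1.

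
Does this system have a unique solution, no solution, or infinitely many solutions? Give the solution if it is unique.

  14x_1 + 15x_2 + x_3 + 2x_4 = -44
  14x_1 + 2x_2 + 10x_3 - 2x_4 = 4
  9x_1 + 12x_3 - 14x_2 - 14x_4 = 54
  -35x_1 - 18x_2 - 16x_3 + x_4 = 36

no solution

Row-reduce:
R1 ← R1 / (14).
R2 ← R2 − 14·R1.
R3 ← R3 − 9·R1.
R4 ← R4 + 35·R1.
R2 ← R2 / (-13).
R1 ← R1 − 15/14·R2.
R3 ← R3 + 331/14·R2.
R4 ← R4 − 39/2·R2.
R3 ← R3 / (-456/91).
R1 ← R1 − 74/91·R3.
R2 ← R2 + 9/13·R3.
Row 4 reduces to 0 = -2, a contradiction. The system is inconsistent.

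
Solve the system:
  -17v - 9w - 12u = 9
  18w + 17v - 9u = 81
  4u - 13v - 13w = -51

u = -3, v = 0, w = 3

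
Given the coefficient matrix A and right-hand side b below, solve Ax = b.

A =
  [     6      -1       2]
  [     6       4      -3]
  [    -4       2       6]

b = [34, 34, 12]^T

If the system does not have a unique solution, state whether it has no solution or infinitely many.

x_1 = 5, x_2 = 4, x_3 = 4

Row-reduce the augmented matrix:
R1 ← R1 / (6).
R2 ← R2 − 6·R1.
R3 ← R3 + 4·R1.
R2 ← R2 / (5).
R1 ← R1 + 1/6·R2.
R3 ← R3 − 4/3·R2.
R3 ← R3 / (26/3).
R1 ← R1 − 1/6·R3.
R2 ← R2 + 1·R3.
Reading off the reduced rows gives x_1 = 5, x_2 = 4, x_3 = 4.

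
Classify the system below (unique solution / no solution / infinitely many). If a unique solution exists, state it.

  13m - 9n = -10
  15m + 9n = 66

Row-reduce the augmented matrix:
R1 ← R1 / (13).
R2 ← R2 − 15·R1.
R2 ← R2 / (252/13).
R1 ← R1 + 9/13·R2.
Reading off the reduced rows gives m = 2, n = 4.

m = 2, n = 4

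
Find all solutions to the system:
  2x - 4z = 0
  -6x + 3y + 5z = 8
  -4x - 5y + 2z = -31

x = 2, y = 5, z = 1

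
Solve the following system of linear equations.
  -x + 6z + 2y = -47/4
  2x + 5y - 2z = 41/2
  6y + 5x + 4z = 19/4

Row-reduce the augmented matrix:
R1 ← R1 / (-1).
R2 ← R2 − 2·R1.
R3 ← R3 − 5·R1.
R2 ← R2 / (9).
R1 ← R1 + 2·R2.
R3 ← R3 − 16·R2.
R3 ← R3 / (146/9).
R1 ← R1 + 34/9·R3.
R2 ← R2 − 10/9·R3.
Reading off the reduced rows gives x = -1/4, y = 3, z = -3.

x = -1/4, y = 3, z = -3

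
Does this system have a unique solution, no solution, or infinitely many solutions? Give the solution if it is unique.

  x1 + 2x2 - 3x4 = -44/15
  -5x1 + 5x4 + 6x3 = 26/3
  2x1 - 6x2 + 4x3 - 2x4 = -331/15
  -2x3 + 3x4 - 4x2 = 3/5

x1 = -7/3, x2 = 3/2, x3 = -3/2, x4 = 6/5

Row-reduce the augmented matrix:
R2 ← R2 + 5·R1.
R3 ← R3 − 2·R1.
R2 ← R2 / (10).
R1 ← R1 − 2·R2.
R3 ← R3 + 10·R2.
R4 ← R4 + 4·R2.
R3 ← R3 / (10).
R1 ← R1 + 6/5·R3.
R2 ← R2 − 3/5·R3.
R4 ← R4 − 2/5·R3.
R4 ← R4 / (-19/25).
R1 ← R1 + 43/25·R4.
R2 ← R2 + 16/25·R4.
R3 ← R3 + 3/5·R4.
Reading off the reduced rows gives x1 = -7/3, x2 = 3/2, x3 = -3/2, x4 = 6/5.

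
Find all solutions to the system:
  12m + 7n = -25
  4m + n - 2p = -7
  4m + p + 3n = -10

Row-reduce:
R1 ← R1 / (12).
R2 ← R2 − 4·R1.
R3 ← R3 − 4·R1.
R2 ← R2 / (-4/3).
R1 ← R1 − 7/12·R2.
R3 ← R3 − 2/3·R2.
Row 3 reduces to 0 = -1, a contradiction. The system is inconsistent.

no solution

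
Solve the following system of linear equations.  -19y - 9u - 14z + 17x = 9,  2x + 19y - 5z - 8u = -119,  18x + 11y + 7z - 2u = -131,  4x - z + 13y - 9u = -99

x = -4, y = -5, z = 0, u = 2

Row-reduce the augmented matrix:
R1 ← R1 / (17).
R2 ← R2 − 2·R1.
R3 ← R3 − 18·R1.
R4 ← R4 − 4·R1.
R2 ← R2 / (361/17).
R1 ← R1 + 19/17·R2.
R3 ← R3 − 529/17·R2.
R4 ← R4 − 297/17·R2.
R3 ← R3 / (508/19).
R1 ← R1 + 1·R3.
R2 ← R2 + 3/19·R3.
R4 ← R4 − 96/19·R3.
R4 ← R4 / (-10899/2413).
R1 ← R1 + 1123/4826·R4.
R2 ← R2 + 1073/4826·R4.
R3 ← R3 − 3195/4826·R4.
Reading off the reduced rows gives x = -4, y = -5, z = 0, u = 2.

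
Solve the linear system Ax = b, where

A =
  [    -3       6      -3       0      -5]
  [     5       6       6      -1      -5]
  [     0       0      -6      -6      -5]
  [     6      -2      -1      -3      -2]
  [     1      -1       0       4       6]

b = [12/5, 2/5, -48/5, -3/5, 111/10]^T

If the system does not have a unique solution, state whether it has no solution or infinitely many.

Row-reduce the augmented matrix:
R1 ← R1 / (-3).
R2 ← R2 − 5·R1.
R4 ← R4 − 6·R1.
R5 ← R5 − 1·R1.
R2 ← R2 / (16).
R1 ← R1 + 2·R2.
R4 ← R4 − 10·R2.
R5 ← R5 − 1·R2.
R3 ← R3 / (-6).
R1 ← R1 − 9/8·R3.
R2 ← R2 − 1/16·R3.
R4 ← R4 + 61/8·R3.
R5 ← R5 + 17/16·R3.
R4 ← R4 / (21/4).
R1 ← R1 + 5/4·R4.
R2 ← R2 + 1/8·R4.
R3 ← R3 − 1·R4.
R5 ← R5 − 41/8·R4.
R5 ← R5 / (24/7).
R1 ← R1 + 25/84·R5.
R2 ← R2 + 23/28·R5.
R3 ← R3 − 9/28·R5.
R4 ← R4 − 43/84·R5.
Reading off the reduced rows gives x_1 = 6/5, x_2 = 1/2, x_3 = -1, x_4 = 13/5, x_5 = 0.

x_1 = 6/5, x_2 = 1/2, x_3 = -1, x_4 = 13/5, x_5 = 0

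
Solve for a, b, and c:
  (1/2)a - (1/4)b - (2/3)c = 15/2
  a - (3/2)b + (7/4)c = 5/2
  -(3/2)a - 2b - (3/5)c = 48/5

a = 4, b = -6, c = -6

Row-reduce the augmented matrix:
R1 ← R1 / (1/2).
R2 ← R2 − 1·R1.
R3 ← R3 + 3/2·R1.
R2 ← R2 / (-1).
R1 ← R1 + 1/2·R2.
R3 ← R3 + 11/4·R2.
R3 ← R3 / (-2659/240).
R1 ← R1 + 23/8·R3.
R2 ← R2 + 37/12·R3.
Reading off the reduced rows gives a = 4, b = -6, c = -6.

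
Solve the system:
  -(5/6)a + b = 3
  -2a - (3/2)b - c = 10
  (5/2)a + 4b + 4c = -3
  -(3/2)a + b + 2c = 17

a = -6, b = -2, c = 5

Row-reduce the augmented matrix:
R1 ← R1 / (-5/6).
R2 ← R2 + 2·R1.
R3 ← R3 − 5/2·R1.
R4 ← R4 + 3/2·R1.
R2 ← R2 / (-39/10).
R1 ← R1 + 6/5·R2.
R3 ← R3 − 7·R2.
R4 ← R4 + 4/5·R2.
R3 ← R3 / (86/39).
R1 ← R1 − 4/13·R3.
R2 ← R2 − 10/39·R3.
R4 ← R4 − 86/39·R3.
R4 reduces to 0 = 0, so the extra equation is consistent.
Reading off the reduced rows gives a = -6, b = -2, c = 5.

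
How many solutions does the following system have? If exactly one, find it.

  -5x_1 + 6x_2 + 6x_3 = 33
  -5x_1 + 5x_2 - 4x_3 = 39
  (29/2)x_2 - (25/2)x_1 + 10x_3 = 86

no solution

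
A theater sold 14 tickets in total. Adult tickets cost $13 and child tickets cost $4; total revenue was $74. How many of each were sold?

Let a = adult tickets, c = child tickets.
  a + c = 14
  13a + 4c = 74
Row-reduce the augmented matrix:
R2 ← R2 − 13·R1.
R2 ← R2 / (-9).
R1 ← R1 − 1·R2.
Reading off the reduced rows gives a = 2, c = 12.

adult tickets: 2, child tickets: 12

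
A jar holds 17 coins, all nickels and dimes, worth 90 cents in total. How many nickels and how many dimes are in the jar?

nickels: 16, dimes: 1

Let n = nickels, d = dimes.
  n + d = 17
  5n + 10d = 90
From equation 1: n = 17 − d.
Substitute into equation 2 and solve: d = 1.
Then n = 16.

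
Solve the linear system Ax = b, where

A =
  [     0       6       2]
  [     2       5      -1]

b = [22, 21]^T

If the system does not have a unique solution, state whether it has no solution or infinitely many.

infinitely many solutions

Row-reduce:
Swap R1 and R2.
R1 ← R1 / (2).
R2 ← R2 / (6).
R1 ← R1 − 5/2·R2.
Rank is 2 with 3 unknowns, leaving x_3 free.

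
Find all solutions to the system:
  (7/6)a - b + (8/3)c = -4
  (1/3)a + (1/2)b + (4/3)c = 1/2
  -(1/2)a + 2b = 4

Row-reduce:
R1 ← R1 / (7/6).
R2 ← R2 − 1/3·R1.
R3 ← R3 + 1/2·R1.
R2 ← R2 / (11/14).
R1 ← R1 + 6/7·R2.
R3 ← R3 − 11/7·R2.
Row 3 reduces to 0 = -1, a contradiction. The system is inconsistent.

no solution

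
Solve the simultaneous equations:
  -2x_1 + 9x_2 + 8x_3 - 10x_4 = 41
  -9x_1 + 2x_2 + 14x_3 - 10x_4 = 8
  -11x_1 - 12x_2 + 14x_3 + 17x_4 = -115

Row-reduce:
R1 ← R1 / (-2).
R2 ← R2 + 9·R1.
R3 ← R3 + 11·R1.
R2 ← R2 / (-77/2).
R1 ← R1 + 9/2·R2.
R3 ← R3 + 123/2·R2.
R3 ← R3 / (36/7).
R1 ← R1 + 10/7·R3.
R2 ← R2 − 4/7·R3.
Rank is 3 with 4 unknowns, leaving x_4 free.

infinitely many solutions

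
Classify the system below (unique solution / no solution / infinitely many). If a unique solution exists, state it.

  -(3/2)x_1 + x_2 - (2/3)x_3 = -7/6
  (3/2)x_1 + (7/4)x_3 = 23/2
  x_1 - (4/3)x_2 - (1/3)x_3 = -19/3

x_1 = 3, x_2 = 6, x_3 = 4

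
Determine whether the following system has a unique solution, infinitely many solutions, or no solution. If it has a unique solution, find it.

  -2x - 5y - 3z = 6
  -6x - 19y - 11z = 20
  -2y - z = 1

infinitely many solutions

Row-reduce:
R1 ← R1 / (-2).
R2 ← R2 + 6·R1.
R2 ← R2 / (-4).
R1 ← R1 − 5/2·R2.
R3 ← R3 + 2·R2.
Rank is 2 with 3 unknowns, leaving z free.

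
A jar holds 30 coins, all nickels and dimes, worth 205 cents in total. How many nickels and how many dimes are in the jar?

Let n = nickels, d = dimes.
  d + n = 30
  5n + 10d = 205
Row-reduce the augmented matrix:
R2 ← R2 − 5·R1.
R2 ← R2 / (5).
R1 ← R1 − 1·R2.
Reading off the reduced rows gives n = 19, d = 11.

nickels: 19, dimes: 11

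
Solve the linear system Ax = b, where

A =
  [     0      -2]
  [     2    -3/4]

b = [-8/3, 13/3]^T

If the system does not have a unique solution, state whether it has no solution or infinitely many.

x_1 = 8/3, x_2 = 4/3

Row-reduce the augmented matrix:
Swap R1 and R2.
R1 ← R1 / (2).
R2 ← R2 / (-2).
R1 ← R1 + 3/8·R2.
Reading off the reduced rows gives x_1 = 8/3, x_2 = 4/3.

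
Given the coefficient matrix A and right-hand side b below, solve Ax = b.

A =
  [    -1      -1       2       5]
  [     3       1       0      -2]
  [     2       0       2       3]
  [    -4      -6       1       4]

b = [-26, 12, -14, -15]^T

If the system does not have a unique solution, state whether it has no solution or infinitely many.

infinitely many solutions

Row-reduce:
R1 ← R1 / (-1).
R2 ← R2 − 3·R1.
R3 ← R3 − 2·R1.
R4 ← R4 + 4·R1.
R2 ← R2 / (-2).
R1 ← R1 − 1·R2.
R3 ← R3 + 2·R2.
R4 ← R4 + 2·R2.
Swap R3 and R4.
R3 ← R3 / (-13).
R1 ← R1 − 1·R3.
R2 ← R2 + 3·R3.
Rank is 3 with 4 unknowns, leaving x_4 free.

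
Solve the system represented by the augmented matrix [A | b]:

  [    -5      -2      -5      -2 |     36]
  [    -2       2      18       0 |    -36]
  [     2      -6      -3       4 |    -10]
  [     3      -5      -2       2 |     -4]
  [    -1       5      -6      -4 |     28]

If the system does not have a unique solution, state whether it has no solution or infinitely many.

x_1 = -2, x_2 = -2, x_3 = -2, x_4 = -6

Row-reduce the augmented matrix:
R1 ← R1 / (-5).
R2 ← R2 + 2·R1.
R3 ← R3 − 2·R1.
R4 ← R4 − 3·R1.
R5 ← R5 + 1·R1.
R2 ← R2 / (14/5).
R1 ← R1 − 2/5·R2.
R3 ← R3 + 34/5·R2.
R4 ← R4 + 31/5·R2.
R5 ← R5 − 27/5·R2.
R3 ← R3 / (305/7).
R1 ← R1 + 13/7·R3.
R2 ← R2 − 50/7·R3.
R4 ← R4 − 275/7·R3.
R5 ← R5 + 305/7·R3.
R4 ← R4 / (-126/61).
R1 ← R1 − 154/305·R4.
R2 ← R2 + 34/61·R4.
R3 ← R3 − 36/305·R4.
R5 reduces to 0 = 0, so the extra equation is consistent.
Reading off the reduced rows gives x_1 = -2, x_2 = -2, x_3 = -2, x_4 = -6.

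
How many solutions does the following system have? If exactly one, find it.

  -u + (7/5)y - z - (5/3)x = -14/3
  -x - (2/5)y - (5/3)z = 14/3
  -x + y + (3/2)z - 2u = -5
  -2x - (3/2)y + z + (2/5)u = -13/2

x = 4, y = -5, z = -4, u = -5

Row-reduce the augmented matrix:
R1 ← R1 / (-5/3).
R2 ← R2 + 1·R1.
R3 ← R3 + 1·R1.
R4 ← R4 + 2·R1.
R2 ← R2 / (-31/25).
R1 ← R1 + 21/25·R2.
R3 ← R3 − 4/25·R2.
R4 ← R4 + 159/50·R2.
R3 ← R3 / (365/186).
R1 ← R1 − 41/31·R3.
R2 ← R2 − 80/93·R3.
R4 ← R4 − 153/31·R3.
R4 ← R4 / (2473/730).
R1 ← R1 − 396/365·R4.
R2 ← R2 − 7/73·R4.
R3 ← R3 + 246/365·R4.
Reading off the reduced rows gives x = 4, y = -5, z = -4, u = -5.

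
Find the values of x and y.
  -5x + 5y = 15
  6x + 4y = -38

Row-reduce the augmented matrix:
R1 ← R1 / (-5).
R2 ← R2 − 6·R1.
R2 ← R2 / (10).
R1 ← R1 + 1·R2.
Reading off the reduced rows gives x = -5, y = -2.

x = -5, y = -2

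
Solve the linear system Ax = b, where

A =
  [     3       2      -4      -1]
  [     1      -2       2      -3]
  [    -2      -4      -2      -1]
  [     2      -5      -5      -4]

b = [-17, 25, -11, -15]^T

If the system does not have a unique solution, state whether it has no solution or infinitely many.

x_1 = 0, x_2 = 1, x_3 = 6, x_4 = -5

Row-reduce the augmented matrix:
R1 ← R1 / (3).
R2 ← R2 − 1·R1.
R3 ← R3 + 2·R1.
R4 ← R4 − 2·R1.
R2 ← R2 / (-8/3).
R1 ← R1 − 2/3·R2.
R3 ← R3 + 8/3·R2.
R4 ← R4 + 19/3·R2.
R3 ← R3 / (-8).
R1 ← R1 + 1/2·R3.
R2 ← R2 + 5/4·R3.
R4 ← R4 + 41/4·R3.
R4 ← R4 / (55/32).
R1 ← R1 + 17/16·R4.
R2 ← R2 − 27/32·R4.
R3 ← R3 + 1/8·R4.
Reading off the reduced rows gives x_1 = 0, x_2 = 1, x_3 = 6, x_4 = -5.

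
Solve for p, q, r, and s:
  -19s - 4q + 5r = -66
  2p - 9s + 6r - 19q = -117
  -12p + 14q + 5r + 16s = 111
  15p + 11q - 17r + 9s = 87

Row-reduce the augmented matrix:
Swap R1 and R2.
R1 ← R1 / (2).
R3 ← R3 + 12·R1.
R4 ← R4 − 15·R1.
R2 ← R2 / (-4).
R1 ← R1 + 19/2·R2.
R3 ← R3 + 100·R2.
R4 ← R4 − 307/2·R2.
R3 ← R3 / (-84).
R1 ← R1 + 71/8·R3.
R2 ← R2 + 5/4·R3.
R4 ← R4 − 1039/8·R3.
R4 ← R4 / (15479/672).
R1 ← R1 + 3727/672·R4.
R2 ← R2 + 589/336·R4.
R3 ← R3 + 437/84·R4.
Reading off the reduced rows gives p = 3, q = 6, r = 3, s = 3.

p = 3, q = 6, r = 3, s = 3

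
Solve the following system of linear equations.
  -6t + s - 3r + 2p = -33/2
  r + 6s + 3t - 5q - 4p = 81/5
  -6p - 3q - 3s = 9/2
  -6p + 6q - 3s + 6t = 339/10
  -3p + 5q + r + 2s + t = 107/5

p = -12/5, q = 9/5, r = 0, s = 3/2, t = 11/5

Row-reduce the augmented matrix:
R1 ← R1 / (2).
R2 ← R2 + 4·R1.
R3 ← R3 + 6·R1.
R4 ← R4 + 6·R1.
R5 ← R5 + 3·R1.
R2 ← R2 / (-5).
R3 ← R3 + 3·R2.
R4 ← R4 − 6·R2.
R5 ← R5 − 5·R2.
R3 ← R3 / (-6).
R1 ← R1 + 3/2·R3.
R2 ← R2 − 1·R3.
R4 ← R4 + 15·R3.
R5 ← R5 + 17/2·R3.
R4 ← R4 / (108/5).
R1 ← R1 − 17/10·R4.
R2 ← R2 + 12/5·R4.
R3 ← R3 − 4/5·R4.
R5 ← R5 − 183/10·R4.
R5 ← R5 / (-313/48).
R1 ← R1 + 77/144·R5.
R2 ← R2 − 2/3·R5.
R3 ← R3 − 16/9·R5.
R4 ← R4 − 29/72·R5.
Reading off the reduced rows gives p = -12/5, q = 9/5, r = 0, s = 3/2, t = 11/5.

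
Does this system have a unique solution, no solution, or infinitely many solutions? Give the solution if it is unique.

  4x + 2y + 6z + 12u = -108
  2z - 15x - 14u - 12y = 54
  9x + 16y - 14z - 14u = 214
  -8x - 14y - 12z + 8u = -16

x = -2, y = 4, z = -6, u = -6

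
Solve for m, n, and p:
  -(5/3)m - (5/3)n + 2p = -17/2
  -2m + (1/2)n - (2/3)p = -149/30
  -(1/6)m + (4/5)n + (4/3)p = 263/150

Row-reduce the augmented matrix:
R1 ← R1 / (-5/3).
R2 ← R2 + 2·R1.
R3 ← R3 + 1/6·R1.
R2 ← R2 / (5/2).
R1 ← R1 − 1·R2.
R3 ← R3 − 29/30·R2.
R3 ← R3 / (2609/1125).
R1 ← R1 − 2/75·R3.
R2 ← R2 + 92/75·R3.
Reading off the reduced rows gives m = 3, n = 12/5, p = 1/4.

m = 3, n = 12/5, p = 1/4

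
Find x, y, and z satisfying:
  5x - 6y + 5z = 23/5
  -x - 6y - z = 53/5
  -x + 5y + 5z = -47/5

x = -3/5, y = -8/5, z = -2/5

Row-reduce the augmented matrix:
R1 ← R1 / (5).
R2 ← R2 + 1·R1.
R3 ← R3 + 1·R1.
R2 ← R2 / (-36/5).
R1 ← R1 + 6/5·R2.
R3 ← R3 − 19/5·R2.
R3 ← R3 / (6).
R1 ← R1 − 1·R3.
Reading off the reduced rows gives x = -3/5, y = -8/5, z = -2/5.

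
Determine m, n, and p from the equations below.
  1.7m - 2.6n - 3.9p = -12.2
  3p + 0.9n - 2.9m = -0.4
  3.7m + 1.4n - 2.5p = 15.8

Row-reduce the augmented matrix:
R1 ← R1 / (17/10).
R2 ← R2 + 29/10·R1.
R3 ← R3 − 37/10·R1.
R2 ← R2 / (-601/170).
R1 ← R1 + 26/17·R2.
R3 ← R3 − 120/17·R2.
R3 ← R3 / (-3923/3005).
R1 ← R1 + 429/601·R3.
R2 ← R2 − 621/601·R3.
Reading off the reduced rows gives m = 2, n = 6, p = 0.

m = 2, n = 6, p = 0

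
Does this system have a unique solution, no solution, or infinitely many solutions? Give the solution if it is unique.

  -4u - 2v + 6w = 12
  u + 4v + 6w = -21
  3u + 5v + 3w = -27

infinitely many solutions

Row-reduce:
R1 ← R1 / (-4).
R2 ← R2 − 1·R1.
R3 ← R3 − 3·R1.
R2 ← R2 / (7/2).
R1 ← R1 − 1/2·R2.
R3 ← R3 − 7/2·R2.
Rank is 2 with 3 unknowns, leaving w free.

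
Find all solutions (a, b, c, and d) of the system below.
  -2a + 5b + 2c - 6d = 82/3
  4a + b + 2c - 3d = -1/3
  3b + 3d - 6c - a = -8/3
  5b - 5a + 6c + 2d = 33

a = -7/3, b = 8/3, c = 5/3, d = -1

Row-reduce the augmented matrix:
R1 ← R1 / (-2).
R2 ← R2 − 4·R1.
R3 ← R3 + 1·R1.
R4 ← R4 + 5·R1.
R2 ← R2 / (11).
R1 ← R1 + 5/2·R2.
R3 ← R3 − 1/2·R2.
R4 ← R4 + 15/2·R2.
R3 ← R3 / (-80/11).
R1 ← R1 − 4/11·R3.
R2 ← R2 − 6/11·R3.
R4 ← R4 − 56/11·R3.
R4 ← R4 / (229/20).
R1 ← R1 + 3/40·R4.
R2 ← R2 + 69/80·R4.
R3 ← R3 + 147/160·R4.
Reading off the reduced rows gives a = -7/3, b = 8/3, c = 5/3, d = -1.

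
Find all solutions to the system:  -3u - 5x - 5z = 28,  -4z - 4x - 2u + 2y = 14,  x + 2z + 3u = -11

infinitely many solutions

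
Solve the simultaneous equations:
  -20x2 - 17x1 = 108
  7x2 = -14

Row-reduce the augmented matrix:
R1 ← R1 / (-17).
R2 ← R2 / (7).
R1 ← R1 − 20/17·R2.
Reading off the reduced rows gives x1 = -4, x2 = -2.

x1 = -4, x2 = -2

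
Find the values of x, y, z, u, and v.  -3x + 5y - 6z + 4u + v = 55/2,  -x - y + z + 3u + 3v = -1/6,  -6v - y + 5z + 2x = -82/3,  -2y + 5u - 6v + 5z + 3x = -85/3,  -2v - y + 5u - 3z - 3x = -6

x = 2, y = 3, z = -8/3, u = 0, v = 5/2

Row-reduce the augmented matrix:
R1 ← R1 / (-3).
R2 ← R2 + 1·R1.
R3 ← R3 − 2·R1.
R4 ← R4 − 3·R1.
R5 ← R5 + 3·R1.
R2 ← R2 / (-8/3).
R1 ← R1 + 5/3·R2.
R3 ← R3 − 7/3·R2.
R4 ← R4 − 3·R2.
R5 ← R5 + 6·R2.
R3 ← R3 / (29/8).
R1 ← R1 − 1/8·R3.
R2 ← R2 + 9/8·R3.
R4 ← R4 − 19/8·R3.
R5 ← R5 + 15/4·R3.
R4 ← R4 / (237/29).
R1 ← R1 + 73/29·R4.
R2 ← R2 − 19/29·R4.
R3 ← R3 − 33/29·R4.
R5 ← R5 − 44/29·R4.
R5 ← R5 / (-2867/237).
R1 ← R1 + 452/237·R5.
R2 ← R2 + 457/237·R5.
R3 ← R3 + 65/79·R5.
R4 ← R4 + 1/237·R5.
Reading off the reduced rows gives x = 2, y = 3, z = -8/3, u = 0, v = 5/2.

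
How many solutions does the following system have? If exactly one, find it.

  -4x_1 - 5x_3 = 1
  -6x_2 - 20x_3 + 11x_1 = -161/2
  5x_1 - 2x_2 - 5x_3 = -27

no solution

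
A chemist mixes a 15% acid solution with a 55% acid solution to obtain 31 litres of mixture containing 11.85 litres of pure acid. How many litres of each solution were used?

litres of solution A: 13, litres of solution B: 18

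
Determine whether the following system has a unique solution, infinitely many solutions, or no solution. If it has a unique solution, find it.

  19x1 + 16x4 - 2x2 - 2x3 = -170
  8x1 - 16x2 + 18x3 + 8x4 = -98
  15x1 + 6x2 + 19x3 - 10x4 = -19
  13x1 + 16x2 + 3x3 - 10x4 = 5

x1 = -4, x2 = 0, x3 = -1, x4 = -6

Row-reduce the augmented matrix:
R1 ← R1 / (19).
R2 ← R2 − 8·R1.
R3 ← R3 − 15·R1.
R4 ← R4 − 13·R1.
R2 ← R2 / (-288/19).
R1 ← R1 + 2/19·R2.
R3 ← R3 − 144/19·R2.
R4 ← R4 − 330/19·R2.
R3 ← R3 / (30).
R1 ← R1 + 17/72·R3.
R2 ← R2 + 179/144·R3.
R4 ← R4 − 623/24·R3.
R4 ← R4 / (-167/360).
R1 ← R1 − 713/1080·R4.
R2 ← R2 + 2149/2160·R4.
R3 ← R3 + 11/15·R4.
Reading off the reduced rows gives x1 = -4, x2 = 0, x3 = -1, x4 = -6.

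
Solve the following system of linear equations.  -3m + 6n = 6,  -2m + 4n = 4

Row-reduce:
R1 ← R1 / (-3).
R2 ← R2 + 2·R1.
Rank is 1 with 2 unknowns, leaving n free.

infinitely many solutions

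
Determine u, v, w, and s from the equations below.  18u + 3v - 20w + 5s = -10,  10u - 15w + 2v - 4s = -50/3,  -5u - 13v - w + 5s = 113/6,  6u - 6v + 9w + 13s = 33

Row-reduce the augmented matrix:
R1 ← R1 / (18).
R2 ← R2 − 10·R1.
R3 ← R3 + 5·R1.
R4 ← R4 − 6·R1.
R2 ← R2 / (1/3).
R1 ← R1 − 1/6·R2.
R3 ← R3 + 73/6·R2.
R4 ← R4 + 7·R2.
R3 ← R3 / (-297/2).
R1 ← R1 − 5/6·R3.
R2 ← R2 + 35/3·R3.
R4 ← R4 + 66·R3.
R4 ← R4 / (-215/9).
R1 ← R1 − 2062/891·R4.
R2 ← R2 + 1247/891·R4.
R3 ← R3 − 482/297·R4.
Reading off the reduced rows gives u = 1/2, v = -4/3, w = 1, s = 1.

u = 1/2, v = -4/3, w = 1, s = 1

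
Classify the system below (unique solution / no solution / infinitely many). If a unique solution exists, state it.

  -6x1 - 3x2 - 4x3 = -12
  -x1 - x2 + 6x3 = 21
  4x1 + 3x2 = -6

Row-reduce the augmented matrix:
R1 ← R1 / (-6).
R2 ← R2 + 1·R1.
R3 ← R3 − 4·R1.
R2 ← R2 / (-1/2).
R1 ← R1 − 1/2·R2.
R3 ← R3 − 1·R2.
R3 ← R3 / (32/3).
R1 ← R1 − 22/3·R3.
R2 ← R2 + 40/3·R3.
Reading off the reduced rows gives x1 = 3, x2 = -6, x3 = 3.

x1 = 3, x2 = -6, x3 = 3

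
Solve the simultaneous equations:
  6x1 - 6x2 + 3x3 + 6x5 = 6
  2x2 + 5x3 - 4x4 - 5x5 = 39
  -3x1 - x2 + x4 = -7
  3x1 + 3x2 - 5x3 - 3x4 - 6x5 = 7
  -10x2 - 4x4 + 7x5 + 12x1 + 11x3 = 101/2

no solution

Row-reduce:
R1 ← R1 / (6).
R3 ← R3 + 3·R1.
R4 ← R4 − 3·R1.
R5 ← R5 − 12·R1.
R2 ← R2 / (2).
R1 ← R1 + 1·R2.
R3 ← R3 + 4·R2.
R4 ← R4 − 6·R2.
R5 ← R5 − 2·R2.
R3 ← R3 / (23/2).
R1 ← R1 − 3·R3.
R2 ← R2 − 5/2·R3.
R4 ← R4 + 43/2·R3.
R4 ← R4 / (-94/23).
R1 ← R1 + 4/23·R4.
R2 ← R2 + 11/23·R4.
R3 ← R3 + 14/23·R4.
Row 5 reduces to 0 = -1/2, a contradiction. The system is inconsistent.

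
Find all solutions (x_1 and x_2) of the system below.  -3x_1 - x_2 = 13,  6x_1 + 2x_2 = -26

Row-reduce:
R1 ← R1 / (-3).
R2 ← R2 − 6·R1.
Rank is 1 with 2 unknowns, leaving x_2 free.

infinitely many solutions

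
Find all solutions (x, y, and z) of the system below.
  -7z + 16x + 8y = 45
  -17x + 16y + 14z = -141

infinitely many solutions

Row-reduce:
R1 ← R1 / (16).
R2 ← R2 + 17·R1.
R2 ← R2 / (49/2).
R1 ← R1 − 1/2·R2.
Rank is 2 with 3 unknowns, leaving z free.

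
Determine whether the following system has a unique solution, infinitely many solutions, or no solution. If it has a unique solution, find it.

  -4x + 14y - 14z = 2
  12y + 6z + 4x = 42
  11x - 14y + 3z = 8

x = 3, y = 2, z = 1

Row-reduce the augmented matrix:
R1 ← R1 / (-4).
R2 ← R2 − 4·R1.
R3 ← R3 − 11·R1.
R2 ← R2 / (26).
R1 ← R1 + 7/2·R2.
R3 ← R3 − 49/2·R2.
R3 ← R3 / (-727/26).
R1 ← R1 − 63/26·R3.
R2 ← R2 + 4/13·R3.
Reading off the reduced rows gives x = 3, y = 2, z = 1.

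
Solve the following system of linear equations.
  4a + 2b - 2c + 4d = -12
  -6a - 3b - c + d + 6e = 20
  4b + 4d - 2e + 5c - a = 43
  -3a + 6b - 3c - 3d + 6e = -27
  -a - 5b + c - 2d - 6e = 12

a = -4, b = -1, c = 5, d = 4, e = -1

Row-reduce the augmented matrix:
R1 ← R1 / (4).
R2 ← R2 + 6·R1.
R3 ← R3 + 1·R1.
R4 ← R4 + 3·R1.
R5 ← R5 + 1·R1.
Swap R2 and R3.
R2 ← R2 / (9/2).
R1 ← R1 − 1/2·R2.
R4 ← R4 − 15/2·R2.
R5 ← R5 + 9/2·R2.
R3 ← R3 / (-4).
R1 ← R1 + 1·R3.
R2 ← R2 − 1·R3.
R4 ← R4 + 12·R3.
R5 ← R5 − 5·R3.
R4 ← R4 / (-88/3).
R1 ← R1 + 47/36·R4.
R2 ← R2 − 103/36·R4.
R3 ← R3 + 7/4·R4.
R5 ← R5 − 51/4·R4.
R5 ← R5 / (-751/176).
R1 ← R1 + 157/176·R5.
R2 ← R2 − 37/176·R5.
R3 ← R3 + 173/176·R5.
R4 ← R4 − 13/44·R5.
Reading off the reduced rows gives a = -4, b = -1, c = 5, d = 4, e = -1.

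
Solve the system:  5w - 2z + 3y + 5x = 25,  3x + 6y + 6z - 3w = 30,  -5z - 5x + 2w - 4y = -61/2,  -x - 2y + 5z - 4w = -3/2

x = 5/2, y = 2, z = 3, w = 5/2

Row-reduce the augmented matrix:
R1 ← R1 / (5).
R2 ← R2 − 3·R1.
R3 ← R3 + 5·R1.
R4 ← R4 + 1·R1.
R2 ← R2 / (21/5).
R1 ← R1 − 3/5·R2.
R3 ← R3 + 1·R2.
R4 ← R4 + 7/5·R2.
R3 ← R3 / (-37/7).
R1 ← R1 + 10/7·R3.
R2 ← R2 − 12/7·R3.
R4 ← R4 − 7·R3.
R4 ← R4 / (88/37).
R1 ← R1 − 13/37·R4.
R2 ← R2 − 14/37·R4.
R3 ← R3 + 39/37·R4.
Reading off the reduced rows gives x = 5/2, y = 2, z = 3, w = 5/2.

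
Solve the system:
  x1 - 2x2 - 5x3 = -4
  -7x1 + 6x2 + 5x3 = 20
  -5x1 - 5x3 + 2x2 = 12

Row-reduce:
R2 ← R2 + 7·R1.
R3 ← R3 + 5·R1.
R2 ← R2 / (-8).
R1 ← R1 + 2·R2.
R3 ← R3 + 8·R2.
Rank is 2 with 3 unknowns, leaving x3 free.

infinitely many solutions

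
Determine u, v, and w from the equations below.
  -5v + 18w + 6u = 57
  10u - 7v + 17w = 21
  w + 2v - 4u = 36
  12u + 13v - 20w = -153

u = -6, v = 3, w = 6

Row-reduce the augmented matrix:
R1 ← R1 / (6).
R2 ← R2 − 10·R1.
R3 ← R3 + 4·R1.
R4 ← R4 − 12·R1.
R2 ← R2 / (4/3).
R1 ← R1 + 5/6·R2.
R3 ← R3 + 4/3·R2.
R4 ← R4 − 23·R2.
Swap R3 and R4.
R3 ← R3 / (673/4).
R1 ← R1 + 41/8·R3.
R2 ← R2 + 39/4·R3.
R4 reduces to 0 = 0, so the extra equation is consistent.
Reading off the reduced rows gives u = -6, v = 3, w = 6.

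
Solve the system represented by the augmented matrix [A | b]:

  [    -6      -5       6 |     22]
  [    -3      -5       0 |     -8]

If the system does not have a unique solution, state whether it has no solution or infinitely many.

infinitely many solutions

Row-reduce:
R1 ← R1 / (-6).
R2 ← R2 + 3·R1.
R2 ← R2 / (-5/2).
R1 ← R1 − 5/6·R2.
Rank is 2 with 3 unknowns, leaving x_3 free.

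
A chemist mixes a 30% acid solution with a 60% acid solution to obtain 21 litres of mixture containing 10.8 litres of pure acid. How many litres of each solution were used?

litres of solution A: 6, litres of solution B: 15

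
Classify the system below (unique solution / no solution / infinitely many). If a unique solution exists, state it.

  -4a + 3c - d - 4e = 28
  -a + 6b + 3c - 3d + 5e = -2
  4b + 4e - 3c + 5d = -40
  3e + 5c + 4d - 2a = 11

Row-reduce:
R1 ← R1 / (-4).
R2 ← R2 + 1·R1.
R4 ← R4 + 2·R1.
R2 ← R2 / (6).
R3 ← R3 − 4·R2.
R3 ← R3 / (-9/2).
R1 ← R1 + 3/4·R3.
R2 ← R2 − 3/8·R3.
R4 ← R4 − 7/2·R3.
R4 ← R4 / (265/27).
R1 ← R1 + 8/9·R4.
R2 ← R2 − 1/9·R4.
R3 ← R3 + 41/27·R4.
Rank is 4 with 5 unknowns, leaving e free.

infinitely many solutions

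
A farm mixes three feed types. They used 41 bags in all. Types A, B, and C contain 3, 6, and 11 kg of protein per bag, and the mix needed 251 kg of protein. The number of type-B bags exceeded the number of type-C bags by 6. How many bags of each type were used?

Let a = type-A bags, b = type-B bags, c = type-C bags.
  a + b + c = 41
  3a + 6b + 11c = 251
  b - c = 6
Row-reduce the augmented matrix:
R2 ← R2 − 3·R1.
R2 ← R2 / (3).
R1 ← R1 − 1·R2.
R3 ← R3 − 1·R2.
R3 ← R3 / (-11/3).
R1 ← R1 + 5/3·R3.
R2 ← R2 − 8/3·R3.
Reading off the reduced rows gives a = 15, b = 16, c = 10.

type-A bags: 15, type-B bags: 16, type-C bags: 10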